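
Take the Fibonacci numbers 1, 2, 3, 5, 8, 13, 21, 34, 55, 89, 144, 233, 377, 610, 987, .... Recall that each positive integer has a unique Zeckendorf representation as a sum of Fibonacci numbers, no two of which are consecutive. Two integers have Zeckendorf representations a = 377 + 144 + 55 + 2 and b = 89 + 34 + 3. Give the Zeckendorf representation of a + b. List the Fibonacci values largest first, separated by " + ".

610 + 89 + 5

The two numbers are 578 and 126, so their sum is 704.
Greedily peel off the largest Fibonacci term at each step:
take 610 (≤ 704); 704 − 610 = 94
take 89 (≤ 94); 94 − 89 = 5
take 5 (≤ 5); 5 − 5 = 0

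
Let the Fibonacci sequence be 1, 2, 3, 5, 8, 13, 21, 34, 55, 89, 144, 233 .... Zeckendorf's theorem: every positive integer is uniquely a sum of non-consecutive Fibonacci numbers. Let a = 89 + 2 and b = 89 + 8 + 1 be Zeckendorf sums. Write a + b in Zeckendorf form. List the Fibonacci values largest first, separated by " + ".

The two numbers are 91 and 98, so their sum is 189.
Repeatedly subtract the largest Fibonacci number that fits:
largest Fibonacci ≤ 189 is 144; 189 − 144 = 45
largest Fibonacci ≤ 45 is 34; 45 − 34 = 11
largest Fibonacci ≤ 11 is 8; 11 − 8 = 3
largest Fibonacci ≤ 3 is 3; 3 − 3 = 0

144 + 34 + 8 + 3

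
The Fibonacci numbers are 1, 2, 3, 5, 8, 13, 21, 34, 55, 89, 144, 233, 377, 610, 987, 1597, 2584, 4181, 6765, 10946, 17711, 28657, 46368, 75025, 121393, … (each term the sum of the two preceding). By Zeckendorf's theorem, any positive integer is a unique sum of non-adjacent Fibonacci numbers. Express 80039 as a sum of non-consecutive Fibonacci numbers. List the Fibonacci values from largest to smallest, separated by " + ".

75025 + 4181 + 610 + 144 + 55 + 21 + 3

subtract 75025 from 80039: 5014 remains
subtract 4181 from 5014: 833 remains
subtract 610 from 833: 223 remains
subtract 144 from 223: 79 remains
subtract 55 from 79: 24 remains
subtract 21 from 24: 3 remains
subtract 3 from 3: 0 remains
So 80039 = 75025 + 4181 + 610 + 144 + 55 + 21 + 3, with no two terms consecutive in the sequence.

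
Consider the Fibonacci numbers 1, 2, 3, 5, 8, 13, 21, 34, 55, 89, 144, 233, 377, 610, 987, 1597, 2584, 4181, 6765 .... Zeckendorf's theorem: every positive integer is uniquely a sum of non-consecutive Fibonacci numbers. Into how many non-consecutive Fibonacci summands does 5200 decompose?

Greedy algorithm:
subtract 4181 from 5200: 1019 remains
subtract 987 from 1019: 32 remains
subtract 21 from 32: 11 remains
subtract 8 from 11: 3 remains
subtract 3 from 3: 0 remains
5200 = 4181 + 987 + 21 + 8 + 3, which has 5 terms.

5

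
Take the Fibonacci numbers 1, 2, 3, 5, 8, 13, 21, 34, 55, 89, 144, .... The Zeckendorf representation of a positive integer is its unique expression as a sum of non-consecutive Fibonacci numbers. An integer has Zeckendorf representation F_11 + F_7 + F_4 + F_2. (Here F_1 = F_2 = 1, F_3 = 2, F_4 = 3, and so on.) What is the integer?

F_11 + F_7 + F_4 + F_2 = 89 + 13 + 3 + 1 = 106.

106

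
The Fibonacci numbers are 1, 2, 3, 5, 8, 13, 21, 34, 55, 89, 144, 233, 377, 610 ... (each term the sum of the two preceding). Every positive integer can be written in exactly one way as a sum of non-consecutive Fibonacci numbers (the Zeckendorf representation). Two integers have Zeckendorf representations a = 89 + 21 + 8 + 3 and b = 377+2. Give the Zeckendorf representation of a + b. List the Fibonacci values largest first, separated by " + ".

The two numbers are 121 and 379, so their sum is 500.
500: greatest Fibonacci not exceeding it is 377, leaving 123
123: greatest Fibonacci not exceeding it is 89, leaving 34
34: greatest Fibonacci not exceeding it is 34, leaving 0

377 + 89 + 34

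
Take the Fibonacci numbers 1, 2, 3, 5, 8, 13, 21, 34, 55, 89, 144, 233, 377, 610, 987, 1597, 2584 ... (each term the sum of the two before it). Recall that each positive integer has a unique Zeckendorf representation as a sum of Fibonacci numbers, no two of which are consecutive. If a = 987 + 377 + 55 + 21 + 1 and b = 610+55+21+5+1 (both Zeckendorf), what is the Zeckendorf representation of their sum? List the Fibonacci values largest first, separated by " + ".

The two numbers are 1441 and 692, so their sum is 2133.
Greedy algorithm:
take 1597 (≤ 2133); 2133 − 1597 = 536
take 377 (≤ 536); 536 − 377 = 159
take 144 (≤ 159); 159 − 144 = 15
take 13 (≤ 15); 15 − 13 = 2
take 2 (≤ 2); 2 − 2 = 0

1597 + 377 + 144 + 13 + 2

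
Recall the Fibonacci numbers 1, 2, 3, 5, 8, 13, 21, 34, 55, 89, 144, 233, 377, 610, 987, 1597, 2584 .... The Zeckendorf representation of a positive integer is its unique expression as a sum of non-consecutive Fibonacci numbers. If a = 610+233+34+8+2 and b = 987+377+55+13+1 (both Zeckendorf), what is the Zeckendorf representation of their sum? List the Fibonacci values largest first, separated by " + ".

The two numbers are 887 and 1433, so their sum is 2320.
2320: greatest Fibonacci not exceeding it is 1597, leaving 723
723: greatest Fibonacci not exceeding it is 610, leaving 113
113: greatest Fibonacci not exceeding it is 89, leaving 24
24: greatest Fibonacci not exceeding it is 21, leaving 3
3: greatest Fibonacci not exceeding it is 3, leaving 0

1597 + 610 + 89 + 21 + 3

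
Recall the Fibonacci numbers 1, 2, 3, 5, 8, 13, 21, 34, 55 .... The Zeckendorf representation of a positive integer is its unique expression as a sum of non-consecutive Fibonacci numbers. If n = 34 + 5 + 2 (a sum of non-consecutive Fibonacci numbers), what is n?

41

34 + 5 + 2 = 41.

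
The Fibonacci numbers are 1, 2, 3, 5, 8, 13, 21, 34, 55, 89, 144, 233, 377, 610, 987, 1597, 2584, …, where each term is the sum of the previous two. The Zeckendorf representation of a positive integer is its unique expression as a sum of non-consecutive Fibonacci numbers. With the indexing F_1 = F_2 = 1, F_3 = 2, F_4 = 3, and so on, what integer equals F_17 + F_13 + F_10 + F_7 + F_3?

1900

F_17 + F_13 + F_10 + F_7 + F_3 = 1597 + 233 + 55 + 13 + 2 = 1900.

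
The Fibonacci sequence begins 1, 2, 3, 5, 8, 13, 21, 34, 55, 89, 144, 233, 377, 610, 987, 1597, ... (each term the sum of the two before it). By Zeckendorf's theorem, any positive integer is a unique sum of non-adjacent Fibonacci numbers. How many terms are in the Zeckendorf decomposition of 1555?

5

Repeatedly subtract the largest Fibonacci number that fits:
987 ≤ 1555 < 1597, so take 987; remainder 568
377 ≤ 568 < 610, so take 377; remainder 191
144 ≤ 191 < 233, so take 144; remainder 47
34 ≤ 47 < 55, so take 34; remainder 13
13 ≤ 13 < 21, so take 13; remainder 0
1555 = 987 + 377 + 144 + 34 + 13, which has 5 terms.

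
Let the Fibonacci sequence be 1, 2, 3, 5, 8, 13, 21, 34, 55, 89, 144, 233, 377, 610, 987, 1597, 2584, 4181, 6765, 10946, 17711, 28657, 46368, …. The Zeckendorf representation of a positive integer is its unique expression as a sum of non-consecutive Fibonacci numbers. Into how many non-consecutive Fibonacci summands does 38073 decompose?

Greedily peel off the largest Fibonacci term at each step:
take 28657 (≤ 38073); 38073 − 28657 = 9416
take 6765 (≤ 9416); 9416 − 6765 = 2651
take 2584 (≤ 2651); 2651 − 2584 = 67
take 55 (≤ 67); 67 − 55 = 12
take 8 (≤ 12); 12 − 8 = 4
take 3 (≤ 4); 4 − 3 = 1
take 1 (≤ 1); 1 − 1 = 0
38073 = 28657 + 6765 + 2584 + 55 + 8 + 3 + 1, which has 7 terms.

7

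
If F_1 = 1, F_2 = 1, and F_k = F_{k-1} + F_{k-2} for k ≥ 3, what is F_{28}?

317811

Iterating the recurrence up to F_{24} = 46368 and F_{23} = 28657:
F_{25} = F_{24} + F_{23} = 46368 + 28657 = 75025
F_{26} = F_{25} + F_{24} = 75025 + 46368 = 121393
F_{27} = F_{26} + F_{25} = 121393 + 75025 = 196418
F_{28} = F_{27} + F_{26} = 196418 + 121393 = 317811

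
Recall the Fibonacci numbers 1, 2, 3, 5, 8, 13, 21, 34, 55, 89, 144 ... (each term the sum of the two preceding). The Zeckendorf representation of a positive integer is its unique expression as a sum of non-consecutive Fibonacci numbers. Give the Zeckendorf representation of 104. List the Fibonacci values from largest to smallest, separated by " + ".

Repeatedly subtract the largest Fibonacci number that fits:
104 − 89 = 15
15 − 13 = 2
2 − 2 = 0
So 104 = 89 + 13 + 2, with no two terms consecutive in the sequence.

89 + 13 + 2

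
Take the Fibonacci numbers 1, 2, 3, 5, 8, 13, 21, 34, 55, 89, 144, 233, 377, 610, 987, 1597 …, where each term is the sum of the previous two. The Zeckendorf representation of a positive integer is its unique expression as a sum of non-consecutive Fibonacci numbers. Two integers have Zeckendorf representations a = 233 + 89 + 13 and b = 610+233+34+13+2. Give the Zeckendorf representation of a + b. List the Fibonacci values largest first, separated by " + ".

987 + 233 + 5 + 2

The two numbers are 335 and 892, so their sum is 1227.
Greedily peel off the largest Fibonacci term at each step:
1227: greatest Fibonacci not exceeding it is 987, leaving 240
240: greatest Fibonacci not exceeding it is 233, leaving 7
7: greatest Fibonacci not exceeding it is 5, leaving 2
2: greatest Fibonacci not exceeding it is 2, leaving 0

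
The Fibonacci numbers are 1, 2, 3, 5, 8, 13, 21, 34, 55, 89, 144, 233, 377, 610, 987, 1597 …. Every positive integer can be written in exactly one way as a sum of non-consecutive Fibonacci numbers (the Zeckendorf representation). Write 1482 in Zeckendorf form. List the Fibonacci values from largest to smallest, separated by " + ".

take 987 (≤ 1482); 1482 − 987 = 495
take 377 (≤ 495); 495 − 377 = 118
take 89 (≤ 118); 118 − 89 = 29
take 21 (≤ 29); 29 − 21 = 8
take 8 (≤ 8); 8 − 8 = 0
So 1482 = 987 + 377 + 89 + 21 + 8, with no two terms consecutive in the sequence.

987 + 377 + 89 + 21 + 8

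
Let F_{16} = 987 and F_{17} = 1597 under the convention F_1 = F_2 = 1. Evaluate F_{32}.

By the doubling identity F_{2k} = F_k(2F_{k+1} − F_k): F_{32} = 987·(2·1597 − 987) = 987·2207 = 2178309.

2178309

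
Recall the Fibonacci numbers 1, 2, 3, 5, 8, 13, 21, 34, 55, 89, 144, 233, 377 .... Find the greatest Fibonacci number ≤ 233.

233

233 ≤ 233 < 377, so the largest Fibonacci number not exceeding 233 is 233.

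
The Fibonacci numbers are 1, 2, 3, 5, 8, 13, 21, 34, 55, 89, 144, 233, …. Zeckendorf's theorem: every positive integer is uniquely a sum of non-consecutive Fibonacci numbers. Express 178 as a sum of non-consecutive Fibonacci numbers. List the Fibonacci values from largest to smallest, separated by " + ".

178 − 144 = 34
34 − 34 = 0
So 178 = 144 + 34, with no two terms consecutive in the sequence.

144 + 34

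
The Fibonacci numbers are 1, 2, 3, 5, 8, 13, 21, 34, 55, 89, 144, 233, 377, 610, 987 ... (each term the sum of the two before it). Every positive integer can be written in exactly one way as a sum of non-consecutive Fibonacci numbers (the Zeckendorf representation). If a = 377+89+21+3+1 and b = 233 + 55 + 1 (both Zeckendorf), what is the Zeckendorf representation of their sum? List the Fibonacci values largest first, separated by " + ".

The two numbers are 491 and 289, so their sum is 780.
Greedy algorithm:
take 610 (≤ 780); 780 − 610 = 170
take 144 (≤ 170); 170 − 144 = 26
take 21 (≤ 26); 26 − 21 = 5
take 5 (≤ 5); 5 − 5 = 0

610 + 144 + 21 + 5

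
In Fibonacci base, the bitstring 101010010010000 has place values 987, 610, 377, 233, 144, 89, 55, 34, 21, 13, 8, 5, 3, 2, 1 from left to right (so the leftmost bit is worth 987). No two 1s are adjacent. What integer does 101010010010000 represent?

Summing the place values of the 1 bits: 987 + 377 + 144 + 34 + 8 = 1550.

1550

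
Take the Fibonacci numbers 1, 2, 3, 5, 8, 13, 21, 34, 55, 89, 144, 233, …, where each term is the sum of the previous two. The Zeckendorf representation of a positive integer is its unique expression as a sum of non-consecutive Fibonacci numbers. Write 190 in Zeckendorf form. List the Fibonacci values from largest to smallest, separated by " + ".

144 ≤ 190 < 233, so take 144; remainder 46
34 ≤ 46 < 55, so take 34; remainder 12
8 ≤ 12 < 13, so take 8; remainder 4
3 ≤ 4 < 5, so take 3; remainder 1
1 ≤ 1 < 2, so take 1; remainder 0
So 190 = 144 + 34 + 8 + 3 + 1, with no two terms consecutive in the sequence.

144 + 34 + 8 + 3 + 1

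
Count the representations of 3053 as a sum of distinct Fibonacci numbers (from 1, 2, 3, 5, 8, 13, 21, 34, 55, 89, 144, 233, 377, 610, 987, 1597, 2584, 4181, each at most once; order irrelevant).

3053 = 2584+377+89+3 = 2584+377+89+2+1 = 2584+377+55+34+3 = … (37 more), for 40 in all.

40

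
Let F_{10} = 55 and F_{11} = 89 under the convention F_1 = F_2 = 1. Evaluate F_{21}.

By F_{2k+1} = F_k² + F_{k+1}²: F_{21} = 55² + 89² = 3025 + 7921 = 10946.

10946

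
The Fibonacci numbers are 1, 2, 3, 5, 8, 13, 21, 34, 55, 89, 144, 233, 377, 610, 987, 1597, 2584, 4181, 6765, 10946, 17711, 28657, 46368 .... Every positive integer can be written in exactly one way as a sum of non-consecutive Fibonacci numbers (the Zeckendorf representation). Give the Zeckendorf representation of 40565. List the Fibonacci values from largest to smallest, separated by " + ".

Repeatedly subtract the largest Fibonacci number that fits:
40565: greatest Fibonacci not exceeding it is 28657, leaving 11908
11908: greatest Fibonacci not exceeding it is 10946, leaving 962
962: greatest Fibonacci not exceeding it is 610, leaving 352
352: greatest Fibonacci not exceeding it is 233, leaving 119
119: greatest Fibonacci not exceeding it is 89, leaving 30
30: greatest Fibonacci not exceeding it is 21, leaving 9
9: greatest Fibonacci not exceeding it is 8, leaving 1
1: greatest Fibonacci not exceeding it is 1, leaving 0
So 40565 = 28657 + 10946 + 610 + 233 + 89 + 21 + 8 + 1, with no two terms consecutive in the sequence.

28657 + 10946 + 610 + 233 + 89 + 21 + 8 + 1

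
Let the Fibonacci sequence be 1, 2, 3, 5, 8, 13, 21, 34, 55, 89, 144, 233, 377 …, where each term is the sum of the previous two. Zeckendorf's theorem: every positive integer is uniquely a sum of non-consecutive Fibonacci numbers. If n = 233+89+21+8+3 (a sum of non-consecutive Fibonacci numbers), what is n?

354

233+89+21+8+3 = 354.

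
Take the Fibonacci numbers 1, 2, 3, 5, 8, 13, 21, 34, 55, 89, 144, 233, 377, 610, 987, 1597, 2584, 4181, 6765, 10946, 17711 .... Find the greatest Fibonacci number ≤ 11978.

10946

10946 ≤ 11978 < 17711, so the largest Fibonacci number not exceeding 11978 is 10946.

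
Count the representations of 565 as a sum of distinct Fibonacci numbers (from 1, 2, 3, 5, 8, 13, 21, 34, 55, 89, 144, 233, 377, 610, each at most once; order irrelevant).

Each representation comes from the Zeckendorf form by replacing some F_k with F_{k−1} + F_{k−2} where possible.
565 = 377+144+34+8+2 = 377+144+34+5+3+2 = 377+144+21+13+8+2 = … (9 more), for 12 in all.

12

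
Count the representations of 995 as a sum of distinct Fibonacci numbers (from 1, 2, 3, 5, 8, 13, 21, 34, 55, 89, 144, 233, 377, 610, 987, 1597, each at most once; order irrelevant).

17

995 = 987+8 = 987+5+3 = 610+377+8 = 987+5+2+1 = … (13 more), for 17 in all.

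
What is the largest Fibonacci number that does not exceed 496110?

317811

317811 ≤ 496110 < 514229, so the largest Fibonacci number not exceeding 496110 is 317811.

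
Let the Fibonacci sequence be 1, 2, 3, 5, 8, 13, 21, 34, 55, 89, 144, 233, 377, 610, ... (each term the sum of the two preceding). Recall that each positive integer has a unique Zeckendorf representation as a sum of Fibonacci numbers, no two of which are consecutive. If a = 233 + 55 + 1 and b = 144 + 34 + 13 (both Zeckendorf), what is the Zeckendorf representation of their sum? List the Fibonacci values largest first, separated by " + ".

The two numbers are 289 and 191, so their sum is 480.
Repeatedly subtract the largest Fibonacci number that fits:
480: greatest Fibonacci not exceeding it is 377, leaving 103
103: greatest Fibonacci not exceeding it is 89, leaving 14
14: greatest Fibonacci not exceeding it is 13, leaving 1
1: greatest Fibonacci not exceeding it is 1, leaving 0

377 + 89 + 13 + 1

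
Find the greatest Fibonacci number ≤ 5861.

4181 ≤ 5861 < 6765, so the largest Fibonacci number not exceeding 5861 is 4181.

4181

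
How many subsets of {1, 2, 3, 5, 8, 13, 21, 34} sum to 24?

Each representation comes from the Zeckendorf form by replacing some F_k with F_{k−1} + F_{k−2} where possible.
24 = 21+3 = 21+2+1 = 13+8+3 = 13+8+2+1 = … (1 more), for 5 in all.

5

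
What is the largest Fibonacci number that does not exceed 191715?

121393 ≤ 191715 < 196418, so the largest Fibonacci number not exceeding 191715 is 121393.

121393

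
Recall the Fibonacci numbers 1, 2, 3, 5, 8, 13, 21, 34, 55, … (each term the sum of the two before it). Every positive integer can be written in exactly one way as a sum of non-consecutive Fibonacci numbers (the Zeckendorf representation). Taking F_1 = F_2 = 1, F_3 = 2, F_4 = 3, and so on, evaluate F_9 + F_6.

42

F_9 + F_6 = 34 + 8 = 42.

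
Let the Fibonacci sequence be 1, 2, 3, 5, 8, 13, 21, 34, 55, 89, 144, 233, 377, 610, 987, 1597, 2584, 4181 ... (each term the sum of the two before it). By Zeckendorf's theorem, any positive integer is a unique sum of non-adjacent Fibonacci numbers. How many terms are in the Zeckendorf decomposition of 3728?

Repeatedly subtract the largest Fibonacci number that fits:
take 2584 (≤ 3728); 3728 − 2584 = 1144
take 987 (≤ 1144); 1144 − 987 = 157
take 144 (≤ 157); 157 − 144 = 13
take 13 (≤ 13); 13 − 13 = 0
3728 = 2584 + 987 + 144 + 13, which has 4 terms.

4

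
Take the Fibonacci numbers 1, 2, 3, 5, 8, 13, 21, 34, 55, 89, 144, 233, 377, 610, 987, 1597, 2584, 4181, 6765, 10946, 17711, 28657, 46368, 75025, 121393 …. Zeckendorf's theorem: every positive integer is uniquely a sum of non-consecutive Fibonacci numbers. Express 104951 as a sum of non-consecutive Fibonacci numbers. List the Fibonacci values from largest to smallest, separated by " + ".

75025 + 28657 + 987 + 233 + 34 + 13 + 2

subtract 75025 from 104951: 29926 remains
subtract 28657 from 29926: 1269 remains
subtract 987 from 1269: 282 remains
subtract 233 from 282: 49 remains
subtract 34 from 49: 15 remains
subtract 13 from 15: 2 remains
subtract 2 from 2: 0 remains
So 104951 = 75025 + 28657 + 987 + 233 + 34 + 13 + 2, with no two terms consecutive in the sequence.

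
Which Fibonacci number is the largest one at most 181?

144 ≤ 181 < 233, so the largest Fibonacci number not exceeding 181 is 144.

144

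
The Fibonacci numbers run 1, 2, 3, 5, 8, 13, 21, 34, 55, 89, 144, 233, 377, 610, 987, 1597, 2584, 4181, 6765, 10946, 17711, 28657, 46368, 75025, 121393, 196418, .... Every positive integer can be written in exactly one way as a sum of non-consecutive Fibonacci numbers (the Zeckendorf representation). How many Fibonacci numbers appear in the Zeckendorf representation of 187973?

9

subtract 121393 from 187973: 66580 remains
subtract 46368 from 66580: 20212 remains
subtract 17711 from 20212: 2501 remains
subtract 1597 from 2501: 904 remains
subtract 610 from 904: 294 remains
subtract 233 from 294: 61 remains
subtract 55 from 61: 6 remains
subtract 5 from 6: 1 remains
subtract 1 from 1: 0 remains
187973 = 121393 + 46368 + 17711 + 1597 + 610 + 233 + 55 + 5 + 1, which has 9 terms.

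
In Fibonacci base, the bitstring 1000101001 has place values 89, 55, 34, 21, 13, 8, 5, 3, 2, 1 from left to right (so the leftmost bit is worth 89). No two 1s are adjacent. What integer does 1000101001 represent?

108

Summing the place values of the 1 bits: 89 + 13 + 5 + 1 = 108.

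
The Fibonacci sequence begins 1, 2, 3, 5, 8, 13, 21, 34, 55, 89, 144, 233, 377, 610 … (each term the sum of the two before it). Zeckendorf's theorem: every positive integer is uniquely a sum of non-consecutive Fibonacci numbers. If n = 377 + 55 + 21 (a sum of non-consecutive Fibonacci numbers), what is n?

453

377 + 55 + 21 = 453.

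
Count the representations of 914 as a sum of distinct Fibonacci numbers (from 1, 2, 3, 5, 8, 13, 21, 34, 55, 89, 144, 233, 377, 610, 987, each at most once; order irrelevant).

914 = 610+233+55+13+3 = 610+233+55+13+2+1 = 610+233+55+8+5+3 = 610+233+34+21+13+3 = … (20 more), for 24 in all.

24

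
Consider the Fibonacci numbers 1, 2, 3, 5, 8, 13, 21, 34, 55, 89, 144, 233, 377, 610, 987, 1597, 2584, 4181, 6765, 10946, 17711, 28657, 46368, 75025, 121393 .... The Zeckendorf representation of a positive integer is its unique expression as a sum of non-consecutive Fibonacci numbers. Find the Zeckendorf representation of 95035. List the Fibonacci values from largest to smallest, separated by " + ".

Greedy algorithm:
subtract 75025 from 95035: 20010 remains
subtract 17711 from 20010: 2299 remains
subtract 1597 from 2299: 702 remains
subtract 610 from 702: 92 remains
subtract 89 from 92: 3 remains
subtract 3 from 3: 0 remains
So 95035 = 75025 + 17711 + 1597 + 610 + 89 + 3, with no two terms consecutive in the sequence.

75025 + 17711 + 1597 + 610 + 89 + 3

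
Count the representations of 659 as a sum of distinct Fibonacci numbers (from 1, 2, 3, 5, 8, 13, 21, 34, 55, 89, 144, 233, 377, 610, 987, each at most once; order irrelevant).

Each representation comes from the Zeckendorf form by replacing some F_k with F_{k−1} + F_{k−2} where possible.
659 = 610+34+13+2 = 610+34+8+5+2 = 377+233+34+13+2 = … (7 more), for 10 in all.

10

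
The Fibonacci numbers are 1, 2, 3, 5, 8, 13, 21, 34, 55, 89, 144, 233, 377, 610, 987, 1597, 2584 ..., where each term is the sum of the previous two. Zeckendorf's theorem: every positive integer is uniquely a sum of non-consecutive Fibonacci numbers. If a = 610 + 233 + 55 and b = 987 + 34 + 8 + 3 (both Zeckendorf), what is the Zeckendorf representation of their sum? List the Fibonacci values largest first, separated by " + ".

1597 + 233 + 89 + 8 + 3

The two numbers are 898 and 1032, so their sum is 1930.
Repeatedly subtract the largest Fibonacci number that fits:
largest Fibonacci ≤ 1930 is 1597; 1930 − 1597 = 333
largest Fibonacci ≤ 333 is 233; 333 − 233 = 100
largest Fibonacci ≤ 100 is 89; 100 − 89 = 11
largest Fibonacci ≤ 11 is 8; 11 − 8 = 3
largest Fibonacci ≤ 3 is 3; 3 − 3 = 0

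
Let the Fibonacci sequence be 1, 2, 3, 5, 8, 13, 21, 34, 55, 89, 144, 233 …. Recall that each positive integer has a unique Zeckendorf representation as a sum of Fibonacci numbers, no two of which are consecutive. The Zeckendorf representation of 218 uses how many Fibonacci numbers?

Repeatedly subtract the largest Fibonacci number that fits:
218: greatest Fibonacci not exceeding it is 144, leaving 74
74: greatest Fibonacci not exceeding it is 55, leaving 19
19: greatest Fibonacci not exceeding it is 13, leaving 6
6: greatest Fibonacci not exceeding it is 5, leaving 1
1: greatest Fibonacci not exceeding it is 1, leaving 0
218 = 144 + 55 + 13 + 5 + 1, which has 5 terms.

5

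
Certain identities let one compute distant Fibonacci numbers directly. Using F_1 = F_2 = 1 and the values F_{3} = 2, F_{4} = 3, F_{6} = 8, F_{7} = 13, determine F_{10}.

55

By the addition formula F_{m+n} = F_m F_{n+1} + F_{m−1} F_n with m=4, n=6: F_{10} = 3·13 + 2·8 = 39 + 16 = 55.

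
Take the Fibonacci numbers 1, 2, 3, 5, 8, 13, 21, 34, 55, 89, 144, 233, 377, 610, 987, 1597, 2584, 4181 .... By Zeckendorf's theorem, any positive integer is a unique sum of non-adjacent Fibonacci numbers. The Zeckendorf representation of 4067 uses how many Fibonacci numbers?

7

2584 ≤ 4067 < 4181, so take 2584; remainder 1483
987 ≤ 1483 < 1597, so take 987; remainder 496
377 ≤ 496 < 610, so take 377; remainder 119
89 ≤ 119 < 144, so take 89; remainder 30
21 ≤ 30 < 34, so take 21; remainder 9
8 ≤ 9 < 13, so take 8; remainder 1
1 ≤ 1 < 2, so take 1; remainder 0
4067 = 2584 + 987 + 377 + 89 + 21 + 8 + 1, which has 7 terms.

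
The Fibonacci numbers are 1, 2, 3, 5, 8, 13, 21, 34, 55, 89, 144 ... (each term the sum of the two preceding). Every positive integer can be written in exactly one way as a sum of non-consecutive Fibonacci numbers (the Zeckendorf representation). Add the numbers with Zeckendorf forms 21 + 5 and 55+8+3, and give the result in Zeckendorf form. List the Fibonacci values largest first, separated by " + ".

The two numbers are 26 and 66, so their sum is 92.
Greedily peel off the largest Fibonacci term at each step:
92 − 89 = 3
3 − 3 = 0

89 + 3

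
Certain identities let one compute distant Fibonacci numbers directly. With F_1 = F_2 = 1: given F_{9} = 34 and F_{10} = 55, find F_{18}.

By the doubling identity F_{2k} = F_k(2F_{k+1} − F_k): F_{18} = 34·(2·55 − 34) = 34·76 = 2584.

2584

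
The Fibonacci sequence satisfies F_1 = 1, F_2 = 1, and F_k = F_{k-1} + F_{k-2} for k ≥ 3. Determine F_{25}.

75025

Iterating the recurrence up to F_{21} = 10946 and F_{20} = 6765:
F_{22} = F_{21} + F_{20} = 10946 + 6765 = 17711
F_{23} = F_{22} + F_{21} = 17711 + 10946 = 28657
F_{24} = F_{23} + F_{22} = 28657 + 17711 = 46368
F_{25} = F_{24} + F_{23} = 46368 + 28657 = 75025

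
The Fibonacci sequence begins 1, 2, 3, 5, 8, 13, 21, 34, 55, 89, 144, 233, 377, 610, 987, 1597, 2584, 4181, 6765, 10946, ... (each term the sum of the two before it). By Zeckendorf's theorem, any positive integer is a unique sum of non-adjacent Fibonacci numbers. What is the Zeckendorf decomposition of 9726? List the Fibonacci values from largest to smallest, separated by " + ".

6765 + 2584 + 377

6765 ≤ 9726 < 10946, so take 6765; remainder 2961
2584 ≤ 2961 < 4181, so take 2584; remainder 377
377 ≤ 377 < 610, so take 377; remainder 0
So 9726 = 6765 + 2584 + 377, with no two terms consecutive in the sequence.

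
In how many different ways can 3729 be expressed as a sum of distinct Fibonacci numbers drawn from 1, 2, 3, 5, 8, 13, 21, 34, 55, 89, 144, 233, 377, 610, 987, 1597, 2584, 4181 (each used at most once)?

39

Each representation comes from the Zeckendorf form by replacing some F_k with F_{k−1} + F_{k−2} where possible.
3729 = 2584+987+144+13+1 = 2584+987+144+8+5+1 = 2584+987+89+55+13+1 = 2584+610+377+144+13+1 = … (35 more), for 39 in all.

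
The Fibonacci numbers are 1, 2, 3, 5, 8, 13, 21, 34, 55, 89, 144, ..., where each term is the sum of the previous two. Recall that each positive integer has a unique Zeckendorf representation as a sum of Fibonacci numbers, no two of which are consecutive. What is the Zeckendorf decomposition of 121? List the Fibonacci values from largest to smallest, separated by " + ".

121: greatest Fibonacci not exceeding it is 89, leaving 32
32: greatest Fibonacci not exceeding it is 21, leaving 11
11: greatest Fibonacci not exceeding it is 8, leaving 3
3: greatest Fibonacci not exceeding it is 3, leaving 0
So 121 = 89 + 21 + 8 + 3, with no two terms consecutive in the sequence.

89 + 21 + 8 + 3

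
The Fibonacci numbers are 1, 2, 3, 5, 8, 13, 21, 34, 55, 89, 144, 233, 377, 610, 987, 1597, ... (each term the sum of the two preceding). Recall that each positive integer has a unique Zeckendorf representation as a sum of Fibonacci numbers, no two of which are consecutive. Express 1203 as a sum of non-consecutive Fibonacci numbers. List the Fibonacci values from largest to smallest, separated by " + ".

987 + 144 + 55 + 13 + 3 + 1

take 987 (≤ 1203); 1203 − 987 = 216
take 144 (≤ 216); 216 − 144 = 72
take 55 (≤ 72); 72 − 55 = 17
take 13 (≤ 17); 17 − 13 = 4
take 3 (≤ 4); 4 − 3 = 1
take 1 (≤ 1); 1 − 1 = 0
So 1203 = 987 + 144 + 55 + 13 + 3 + 1, with no two terms consecutive in the sequence.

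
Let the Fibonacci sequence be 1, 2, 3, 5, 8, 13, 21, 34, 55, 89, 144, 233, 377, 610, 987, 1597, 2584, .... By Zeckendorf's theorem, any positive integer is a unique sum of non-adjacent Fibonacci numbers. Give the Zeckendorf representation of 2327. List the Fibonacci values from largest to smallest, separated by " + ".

1597 + 610 + 89 + 21 + 8 + 2

Greedy algorithm:
2327: greatest Fibonacci not exceeding it is 1597, leaving 730
730: greatest Fibonacci not exceeding it is 610, leaving 120
120: greatest Fibonacci not exceeding it is 89, leaving 31
31: greatest Fibonacci not exceeding it is 21, leaving 10
10: greatest Fibonacci not exceeding it is 8, leaving 2
2: greatest Fibonacci not exceeding it is 2, leaving 0
So 2327 = 1597 + 610 + 89 + 21 + 8 + 2, with no two terms consecutive in the sequence.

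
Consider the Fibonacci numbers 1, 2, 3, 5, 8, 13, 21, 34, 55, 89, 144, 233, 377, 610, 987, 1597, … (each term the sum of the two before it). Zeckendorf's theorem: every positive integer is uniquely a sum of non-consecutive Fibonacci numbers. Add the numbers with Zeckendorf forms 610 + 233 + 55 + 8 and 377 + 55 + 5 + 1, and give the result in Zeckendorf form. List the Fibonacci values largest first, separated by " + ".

The two numbers are 906 and 438, so their sum is 1344.
1344 − 987 = 357
357 − 233 = 124
124 − 89 = 35
35 − 34 = 1
1 − 1 = 0

987 + 233 + 89 + 34 + 1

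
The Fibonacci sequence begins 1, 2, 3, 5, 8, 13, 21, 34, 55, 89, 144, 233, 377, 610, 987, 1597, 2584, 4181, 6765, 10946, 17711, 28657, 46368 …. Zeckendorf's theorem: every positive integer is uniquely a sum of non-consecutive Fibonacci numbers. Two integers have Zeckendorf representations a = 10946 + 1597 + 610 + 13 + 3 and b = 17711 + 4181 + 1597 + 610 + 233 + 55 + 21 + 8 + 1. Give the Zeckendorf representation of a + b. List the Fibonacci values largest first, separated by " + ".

28657 + 6765 + 1597 + 377 + 144 + 34 + 8 + 3 + 1

The two numbers are 13169 and 24417, so their sum is 37586.
take 28657 (≤ 37586); 37586 − 28657 = 8929
take 6765 (≤ 8929); 8929 − 6765 = 2164
take 1597 (≤ 2164); 2164 − 1597 = 567
take 377 (≤ 567); 567 − 377 = 190
take 144 (≤ 190); 190 − 144 = 46
take 34 (≤ 46); 46 − 34 = 12
take 8 (≤ 12); 12 − 8 = 4
take 3 (≤ 4); 4 − 3 = 1
take 1 (≤ 1); 1 − 1 = 0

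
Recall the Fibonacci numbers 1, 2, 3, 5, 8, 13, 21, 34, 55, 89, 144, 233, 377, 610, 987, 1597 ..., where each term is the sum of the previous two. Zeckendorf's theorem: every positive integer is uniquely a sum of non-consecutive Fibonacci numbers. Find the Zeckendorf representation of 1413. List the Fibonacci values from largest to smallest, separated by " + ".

987 ≤ 1413 < 1597, so take 987; remainder 426
377 ≤ 426 < 610, so take 377; remainder 49
34 ≤ 49 < 55, so take 34; remainder 15
13 ≤ 15 < 21, so take 13; remainder 2
2 ≤ 2 < 3, so take 2; remainder 0
So 1413 = 987 + 377 + 34 + 13 + 2, with no two terms consecutive in the sequence.

987 + 377 + 34 + 13 + 2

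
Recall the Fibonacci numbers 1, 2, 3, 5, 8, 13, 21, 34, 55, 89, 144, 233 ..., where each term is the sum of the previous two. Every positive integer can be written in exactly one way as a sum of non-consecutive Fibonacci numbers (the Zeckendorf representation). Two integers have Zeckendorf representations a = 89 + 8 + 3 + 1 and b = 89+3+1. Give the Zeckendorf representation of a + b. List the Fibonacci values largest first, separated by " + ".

The two numbers are 101 and 93, so their sum is 194.
Greedy algorithm:
subtract 144 from 194: 50 remains
subtract 34 from 50: 16 remains
subtract 13 from 16: 3 remains
subtract 3 from 3: 0 remains

144 + 34 + 13 + 3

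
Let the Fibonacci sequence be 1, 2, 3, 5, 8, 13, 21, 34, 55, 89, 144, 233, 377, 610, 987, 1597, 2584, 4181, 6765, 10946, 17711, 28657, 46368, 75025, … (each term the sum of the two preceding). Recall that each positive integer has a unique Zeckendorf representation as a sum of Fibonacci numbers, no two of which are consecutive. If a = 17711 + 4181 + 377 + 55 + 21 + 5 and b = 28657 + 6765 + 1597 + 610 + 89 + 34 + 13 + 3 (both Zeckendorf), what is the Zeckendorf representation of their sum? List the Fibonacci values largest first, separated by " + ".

The two numbers are 22350 and 37768, so their sum is 60118.
60118 − 46368 = 13750
13750 − 10946 = 2804
2804 − 2584 = 220
220 − 144 = 76
76 − 55 = 21
21 − 21 = 0

46368 + 10946 + 2584 + 144 + 55 + 21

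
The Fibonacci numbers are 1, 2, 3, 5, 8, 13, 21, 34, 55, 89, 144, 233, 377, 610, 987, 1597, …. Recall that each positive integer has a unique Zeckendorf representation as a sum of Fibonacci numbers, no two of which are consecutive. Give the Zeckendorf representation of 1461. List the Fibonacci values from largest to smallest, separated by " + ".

987 ≤ 1461 < 1597, so take 987; remainder 474
377 ≤ 474 < 610, so take 377; remainder 97
89 ≤ 97 < 144, so take 89; remainder 8
8 ≤ 8 < 13, so take 8; remainder 0
So 1461 = 987 + 377 + 89 + 8, with no two terms consecutive in the sequence.

987 + 377 + 89 + 8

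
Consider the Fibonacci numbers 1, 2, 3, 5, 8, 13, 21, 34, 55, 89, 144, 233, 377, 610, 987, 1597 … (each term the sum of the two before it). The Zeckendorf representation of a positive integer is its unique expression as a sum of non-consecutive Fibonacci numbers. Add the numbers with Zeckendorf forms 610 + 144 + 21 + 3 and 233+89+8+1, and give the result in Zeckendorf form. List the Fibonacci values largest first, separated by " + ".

The two numbers are 778 and 331, so their sum is 1109.
Greedily peel off the largest Fibonacci term at each step:
1109: greatest Fibonacci not exceeding it is 987, leaving 122
122: greatest Fibonacci not exceeding it is 89, leaving 33
33: greatest Fibonacci not exceeding it is 21, leaving 12
12: greatest Fibonacci not exceeding it is 8, leaving 4
4: greatest Fibonacci not exceeding it is 3, leaving 1
1: greatest Fibonacci not exceeding it is 1, leaving 0

987 + 89 + 21 + 8 + 3 + 1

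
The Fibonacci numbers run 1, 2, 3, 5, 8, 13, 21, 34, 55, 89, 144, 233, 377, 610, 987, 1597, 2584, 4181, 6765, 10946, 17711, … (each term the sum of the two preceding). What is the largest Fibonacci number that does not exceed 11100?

10946 ≤ 11100 < 17711, so the largest Fibonacci number not exceeding 11100 is 10946.

10946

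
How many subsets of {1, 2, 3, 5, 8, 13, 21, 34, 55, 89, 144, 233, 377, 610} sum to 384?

Starting from the Zeckendorf form and repeatedly splitting a term F_k into F_{k−1} + F_{k−2} (when neither is already used) reaches every representation.
384 = 377+5+2 = 233+144+5+2 = 233+89+55+5+2 = … (2 more), for 5 in all.

5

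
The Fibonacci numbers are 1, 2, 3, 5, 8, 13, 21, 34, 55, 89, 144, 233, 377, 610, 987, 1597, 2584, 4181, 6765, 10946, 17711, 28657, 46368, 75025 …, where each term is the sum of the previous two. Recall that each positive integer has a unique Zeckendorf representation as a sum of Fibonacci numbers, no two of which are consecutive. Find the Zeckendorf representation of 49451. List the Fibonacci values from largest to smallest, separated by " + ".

46368 + 2584 + 377 + 89 + 21 + 8 + 3 + 1

Greedily peel off the largest Fibonacci term at each step:
49451 − 46368 = 3083
3083 − 2584 = 499
499 − 377 = 122
122 − 89 = 33
33 − 21 = 12
12 − 8 = 4
4 − 3 = 1
1 − 1 = 0
So 49451 = 46368 + 2584 + 377 + 89 + 21 + 8 + 3 + 1, with no two terms consecutive in the sequence.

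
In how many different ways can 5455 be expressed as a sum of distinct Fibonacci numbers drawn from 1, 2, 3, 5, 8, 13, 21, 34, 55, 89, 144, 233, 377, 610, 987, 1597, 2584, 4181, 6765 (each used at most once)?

5455 = 4181+987+233+34+13+5+2 = 4181+987+144+89+34+13+5+2 = 4181+610+377+233+34+13+5+2 = 2584+1597+987+233+34+13+5+2 = 4181+610+377+144+89+34+13+5+2 = … (3 more), for 8 in all.

8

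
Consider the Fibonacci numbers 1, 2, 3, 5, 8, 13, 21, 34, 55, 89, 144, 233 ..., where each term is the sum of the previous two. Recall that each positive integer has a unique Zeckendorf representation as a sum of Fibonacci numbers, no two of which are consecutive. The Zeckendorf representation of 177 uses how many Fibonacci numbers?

Greedily peel off the largest Fibonacci term at each step:
take 144 (≤ 177); 177 − 144 = 33
take 21 (≤ 33); 33 − 21 = 12
take 8 (≤ 12); 12 − 8 = 4
take 3 (≤ 4); 4 − 3 = 1
take 1 (≤ 1); 1 − 1 = 0
177 = 144 + 21 + 8 + 3 + 1, which has 5 terms.

5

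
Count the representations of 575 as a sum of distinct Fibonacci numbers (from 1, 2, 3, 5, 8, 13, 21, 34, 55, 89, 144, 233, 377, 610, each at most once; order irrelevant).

3

Each representation comes from the Zeckendorf form by replacing some F_k with F_{k−1} + F_{k−2} where possible.
575 = 377+144+34+13+5+2 = 377+89+55+34+13+5+2 = 233+144+89+55+34+13+5+2 — 3 representations.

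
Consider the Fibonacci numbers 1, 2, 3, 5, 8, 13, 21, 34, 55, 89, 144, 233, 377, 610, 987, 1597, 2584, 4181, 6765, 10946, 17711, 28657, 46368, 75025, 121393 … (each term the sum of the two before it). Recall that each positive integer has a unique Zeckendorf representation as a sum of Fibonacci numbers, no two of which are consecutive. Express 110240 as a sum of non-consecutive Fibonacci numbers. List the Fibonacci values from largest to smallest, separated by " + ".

subtract 75025 from 110240: 35215 remains
subtract 28657 from 35215: 6558 remains
subtract 4181 from 6558: 2377 remains
subtract 1597 from 2377: 780 remains
subtract 610 from 780: 170 remains
subtract 144 from 170: 26 remains
subtract 21 from 26: 5 remains
subtract 5 from 5: 0 remains
So 110240 = 75025 + 28657 + 4181 + 1597 + 610 + 144 + 21 + 5, with no two terms consecutive in the sequence.

75025 + 28657 + 4181 + 1597 + 610 + 144 + 21 + 5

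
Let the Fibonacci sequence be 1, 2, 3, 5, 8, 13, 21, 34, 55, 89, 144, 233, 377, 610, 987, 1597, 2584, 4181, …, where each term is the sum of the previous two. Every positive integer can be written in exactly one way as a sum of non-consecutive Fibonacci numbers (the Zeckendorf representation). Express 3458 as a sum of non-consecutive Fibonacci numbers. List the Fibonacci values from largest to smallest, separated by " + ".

Repeatedly subtract the largest Fibonacci number that fits:
largest Fibonacci ≤ 3458 is 2584; 3458 − 2584 = 874
largest Fibonacci ≤ 874 is 610; 874 − 610 = 264
largest Fibonacci ≤ 264 is 233; 264 − 233 = 31
largest Fibonacci ≤ 31 is 21; 31 − 21 = 10
largest Fibonacci ≤ 10 is 8; 10 − 8 = 2
largest Fibonacci ≤ 2 is 2; 2 − 2 = 0
So 3458 = 2584 + 610 + 233 + 21 + 8 + 2, with no two terms consecutive in the sequence.

2584 + 610 + 233 + 21 + 8 + 2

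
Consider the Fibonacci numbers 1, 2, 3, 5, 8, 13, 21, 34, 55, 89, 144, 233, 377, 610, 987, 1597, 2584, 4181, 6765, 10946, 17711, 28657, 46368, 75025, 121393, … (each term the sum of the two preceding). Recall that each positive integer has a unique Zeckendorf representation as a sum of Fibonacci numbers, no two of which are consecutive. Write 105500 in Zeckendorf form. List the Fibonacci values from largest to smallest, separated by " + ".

105500: greatest Fibonacci not exceeding it is 75025, leaving 30475
30475: greatest Fibonacci not exceeding it is 28657, leaving 1818
1818: greatest Fibonacci not exceeding it is 1597, leaving 221
221: greatest Fibonacci not exceeding it is 144, leaving 77
77: greatest Fibonacci not exceeding it is 55, leaving 22
22: greatest Fibonacci not exceeding it is 21, leaving 1
1: greatest Fibonacci not exceeding it is 1, leaving 0
So 105500 = 75025 + 28657 + 1597 + 144 + 55 + 21 + 1, with no two terms consecutive in the sequence.

75025 + 28657 + 1597 + 144 + 55 + 21 + 1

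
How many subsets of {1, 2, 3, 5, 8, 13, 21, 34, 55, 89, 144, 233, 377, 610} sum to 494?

Starting from the Zeckendorf form and repeatedly splitting a term F_k into F_{k−1} + F_{k−2} (when neither is already used) reaches every representation.
494 = 377+89+21+5+2 = 377+89+13+8+5+2 = 377+55+34+21+5+2 = 233+144+89+21+5+2 = 377+55+34+13+8+5+2 = … (3 more), for 8 in all.

8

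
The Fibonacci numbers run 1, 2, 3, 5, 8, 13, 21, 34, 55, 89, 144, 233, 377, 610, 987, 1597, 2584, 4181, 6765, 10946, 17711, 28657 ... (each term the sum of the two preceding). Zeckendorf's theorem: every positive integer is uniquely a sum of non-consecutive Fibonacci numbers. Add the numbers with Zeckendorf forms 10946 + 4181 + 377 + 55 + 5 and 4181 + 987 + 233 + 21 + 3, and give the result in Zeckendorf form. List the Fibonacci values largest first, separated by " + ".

The two numbers are 15564 and 5425, so their sum is 20989.
largest Fibonacci ≤ 20989 is 17711; 20989 − 17711 = 3278
largest Fibonacci ≤ 3278 is 2584; 3278 − 2584 = 694
largest Fibonacci ≤ 694 is 610; 694 − 610 = 84
largest Fibonacci ≤ 84 is 55; 84 − 55 = 29
largest Fibonacci ≤ 29 is 21; 29 − 21 = 8
largest Fibonacci ≤ 8 is 8; 8 − 8 = 0

17711 + 2584 + 610 + 55 + 21 + 8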